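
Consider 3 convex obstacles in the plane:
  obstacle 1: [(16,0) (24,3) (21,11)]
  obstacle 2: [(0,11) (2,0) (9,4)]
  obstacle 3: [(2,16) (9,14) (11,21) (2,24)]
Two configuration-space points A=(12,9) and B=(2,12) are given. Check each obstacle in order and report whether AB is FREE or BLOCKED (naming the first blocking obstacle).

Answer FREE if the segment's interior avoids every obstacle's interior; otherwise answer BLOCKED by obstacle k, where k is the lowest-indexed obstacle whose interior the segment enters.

Obstacle 1 [(16,0) (24,3) (21,11)]:
  edge (16,0)–(24,3): clear
  edge (24,3)–(21,11): clear
  edge (21,11)–(16,0): clear
  midpoint (7,21/2) outside
  → clear
Obstacle 2 [(0,11) (2,0) (9,4)]:
  edge (0,11)–(2,0): clear
  edge (2,0)–(9,4): clear
  edge (9,4)–(0,11): clear
  midpoint (7,21/2) outside
  → clear
Obstacle 3 [(2,16) (9,14) (11,21) (2,24)]:
  edge (2,16)–(9,14): clear
  edge (9,14)–(11,21): clear
  edge (11,21)–(2,24): clear
  edge (2,24)–(2,16): clear
  midpoint (7,21/2) outside
  → clear

FREE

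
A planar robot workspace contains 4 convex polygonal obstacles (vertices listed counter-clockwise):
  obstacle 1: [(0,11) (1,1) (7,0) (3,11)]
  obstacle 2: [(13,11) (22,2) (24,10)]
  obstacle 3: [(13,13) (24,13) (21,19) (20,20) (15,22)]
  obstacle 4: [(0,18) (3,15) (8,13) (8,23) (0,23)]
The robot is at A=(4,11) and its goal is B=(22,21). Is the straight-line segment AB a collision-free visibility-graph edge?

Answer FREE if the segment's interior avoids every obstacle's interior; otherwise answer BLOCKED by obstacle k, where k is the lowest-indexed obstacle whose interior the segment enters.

BLOCKED by obstacle 3

Obstacle 1 [(0,11) (1,1) (7,0) (3,11)]:
  edge (0,11)–(1,1): clear
  edge (1,1)–(7,0): clear
  edge (7,0)–(3,11): clear
  edge (3,11)–(0,11): clear
  midpoint (13,16) outside
  → clear
Obstacle 2 [(13,11) (22,2) (24,10)]:
  edge (13,11)–(22,2): clear
  edge (22,2)–(24,10): clear
  edge (24,10)–(13,11): clear
  midpoint (13,16) outside
  → clear
Obstacle 3 [(13,13) (24,13) (21,19) (20,20) (15,22)]:
  edge (13,13)–(24,13): clear
  edge (24,13)–(21,19): clear
  edge (21,19)–(20,20): crosses AB
  edge (20,20)–(15,22): clear
  edge (15,22)–(13,13): crosses AB
  → BLOCKED
Obstacle 4 [(0,18) (3,15) (8,13) (8,23) (0,23)]:
  edge (0,18)–(3,15): clear
  edge (3,15)–(8,13): crosses AB
  edge (8,13)–(8,23): crosses AB
  edge (8,23)–(0,23): clear
  edge (0,23)–(0,18): clear
  → BLOCKED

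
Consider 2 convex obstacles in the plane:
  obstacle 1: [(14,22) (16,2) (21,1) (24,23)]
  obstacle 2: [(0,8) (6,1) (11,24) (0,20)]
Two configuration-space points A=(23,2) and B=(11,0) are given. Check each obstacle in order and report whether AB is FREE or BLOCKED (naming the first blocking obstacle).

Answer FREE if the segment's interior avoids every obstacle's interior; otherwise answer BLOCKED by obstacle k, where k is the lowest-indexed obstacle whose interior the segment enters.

Obstacle 1 [(14,22) (16,2) (21,1) (24,23)]:
  edge (14,22)–(16,2): clear
  edge (16,2)–(21,1): crosses AB
  edge (21,1)–(24,23): crosses AB
  edge (24,23)–(14,22): clear
  → BLOCKED
Obstacle 2 [(0,8) (6,1) (11,24) (0,20)]:
  edge (0,8)–(6,1): clear
  edge (6,1)–(11,24): clear
  edge (11,24)–(0,20): clear
  edge (0,20)–(0,8): clear
  midpoint (17,1) outside
  → clear

BLOCKED by obstacle 1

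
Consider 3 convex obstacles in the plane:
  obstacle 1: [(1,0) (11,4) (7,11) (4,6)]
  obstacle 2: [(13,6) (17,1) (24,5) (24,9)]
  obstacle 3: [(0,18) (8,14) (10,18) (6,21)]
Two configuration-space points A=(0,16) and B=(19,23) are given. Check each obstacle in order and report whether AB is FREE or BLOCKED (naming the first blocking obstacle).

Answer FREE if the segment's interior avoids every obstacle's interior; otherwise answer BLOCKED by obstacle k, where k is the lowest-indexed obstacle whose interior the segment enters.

Obstacle 1 [(1,0) (11,4) (7,11) (4,6)]:
  edge (1,0)–(11,4): clear
  edge (11,4)–(7,11): clear
  edge (7,11)–(4,6): clear
  edge (4,6)–(1,0): clear
  midpoint (19/2,39/2) outside
  → clear
Obstacle 2 [(13,6) (17,1) (24,5) (24,9)]:
  edge (13,6)–(17,1): clear
  edge (17,1)–(24,5): clear
  edge (24,5)–(24,9): clear
  edge (24,9)–(13,6): clear
  midpoint (19/2,39/2) outside
  → clear
Obstacle 3 [(0,18) (8,14) (10,18) (6,21)]:
  edge (0,18)–(8,14): crosses AB
  edge (8,14)–(10,18): clear
  edge (10,18)–(6,21): crosses AB
  edge (6,21)–(0,18): clear
  → BLOCKED

BLOCKED by obstacle 3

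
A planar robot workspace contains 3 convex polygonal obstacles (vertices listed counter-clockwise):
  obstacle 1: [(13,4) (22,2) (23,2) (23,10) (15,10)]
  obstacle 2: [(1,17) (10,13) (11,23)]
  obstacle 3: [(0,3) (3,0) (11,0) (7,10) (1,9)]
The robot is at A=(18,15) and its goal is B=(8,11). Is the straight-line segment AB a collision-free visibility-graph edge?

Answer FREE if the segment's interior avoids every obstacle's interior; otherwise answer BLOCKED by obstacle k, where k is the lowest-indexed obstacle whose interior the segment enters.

Obstacle 1 [(13,4) (22,2) (23,2) (23,10) (15,10)]:
  edge (13,4)–(22,2): clear
  edge (22,2)–(23,2): clear
  edge (23,2)–(23,10): clear
  edge (23,10)–(15,10): clear
  edge (15,10)–(13,4): clear
  midpoint (13,13) outside
  → clear
Obstacle 2 [(1,17) (10,13) (11,23)]:
  edge (1,17)–(10,13): clear
  edge (10,13)–(11,23): clear
  edge (11,23)–(1,17): clear
  midpoint (13,13) outside
  → clear
Obstacle 3 [(0,3) (3,0) (11,0) (7,10) (1,9)]:
  edge (0,3)–(3,0): clear
  edge (3,0)–(11,0): clear
  edge (11,0)–(7,10): clear
  edge (7,10)–(1,9): clear
  edge (1,9)–(0,3): clear
  midpoint (13,13) outside
  → clear

FREE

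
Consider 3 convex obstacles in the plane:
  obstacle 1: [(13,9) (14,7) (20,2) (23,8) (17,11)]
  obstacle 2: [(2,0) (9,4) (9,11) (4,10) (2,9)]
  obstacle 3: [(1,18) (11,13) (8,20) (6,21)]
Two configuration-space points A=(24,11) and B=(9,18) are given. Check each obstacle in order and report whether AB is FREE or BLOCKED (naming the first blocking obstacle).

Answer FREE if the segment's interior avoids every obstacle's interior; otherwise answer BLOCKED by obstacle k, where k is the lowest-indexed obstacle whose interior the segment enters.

FREE

Obstacle 1 [(13,9) (14,7) (20,2) (23,8) (17,11)]:
  edge (13,9)–(14,7): clear
  edge (14,7)–(20,2): clear
  edge (20,2)–(23,8): clear
  edge (23,8)–(17,11): clear
  edge (17,11)–(13,9): clear
  midpoint (33/2,29/2) outside
  → clear
Obstacle 2 [(2,0) (9,4) (9,11) (4,10) (2,9)]:
  edge (2,0)–(9,4): clear
  edge (9,4)–(9,11): clear
  edge (9,11)–(4,10): clear
  edge (4,10)–(2,9): clear
  edge (2,9)–(2,0): clear
  midpoint (33/2,29/2) outside
  → clear
Obstacle 3 [(1,18) (11,13) (8,20) (6,21)]:
  edge (1,18)–(11,13): clear
  edge (11,13)–(8,20): clear
  edge (8,20)–(6,21): clear
  edge (6,21)–(1,18): clear
  midpoint (33/2,29/2) outside
  → clear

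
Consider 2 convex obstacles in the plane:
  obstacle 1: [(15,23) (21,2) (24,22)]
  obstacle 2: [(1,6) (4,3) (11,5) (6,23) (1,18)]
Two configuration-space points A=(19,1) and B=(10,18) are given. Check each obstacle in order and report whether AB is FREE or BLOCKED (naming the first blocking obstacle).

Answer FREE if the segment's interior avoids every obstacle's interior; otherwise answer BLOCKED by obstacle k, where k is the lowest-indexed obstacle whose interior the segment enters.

FREE

Obstacle 1 [(15,23) (21,2) (24,22)]:
  edge (15,23)–(21,2): clear
  edge (21,2)–(24,22): clear
  edge (24,22)–(15,23): clear
  midpoint (29/2,19/2) outside
  → clear
Obstacle 2 [(1,6) (4,3) (11,5) (6,23) (1,18)]:
  edge (1,6)–(4,3): clear
  edge (4,3)–(11,5): clear
  edge (11,5)–(6,23): clear
  edge (6,23)–(1,18): clear
  edge (1,18)–(1,6): clear
  midpoint (29/2,19/2) outside
  → clear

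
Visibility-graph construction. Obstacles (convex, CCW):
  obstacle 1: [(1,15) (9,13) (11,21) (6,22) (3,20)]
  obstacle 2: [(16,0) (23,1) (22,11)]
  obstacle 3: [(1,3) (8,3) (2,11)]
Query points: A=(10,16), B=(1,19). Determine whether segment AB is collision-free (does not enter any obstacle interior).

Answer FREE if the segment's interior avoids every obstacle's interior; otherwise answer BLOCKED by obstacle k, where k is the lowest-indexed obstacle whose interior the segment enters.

BLOCKED by obstacle 1

Obstacle 1 [(1,15) (9,13) (11,21) (6,22) (3,20)]:
  edge (1,15)–(9,13): clear
  edge (9,13)–(11,21): crosses AB
  edge (11,21)–(6,22): clear
  edge (6,22)–(3,20): clear
  edge (3,20)–(1,15): crosses AB
  → BLOCKED
Obstacle 2 [(16,0) (23,1) (22,11)]:
  edge (16,0)–(23,1): clear
  edge (23,1)–(22,11): clear
  edge (22,11)–(16,0): clear
  midpoint (11/2,35/2) outside
  → clear
Obstacle 3 [(1,3) (8,3) (2,11)]:
  edge (1,3)–(8,3): clear
  edge (8,3)–(2,11): clear
  edge (2,11)–(1,3): clear
  midpoint (11/2,35/2) outside
  → clear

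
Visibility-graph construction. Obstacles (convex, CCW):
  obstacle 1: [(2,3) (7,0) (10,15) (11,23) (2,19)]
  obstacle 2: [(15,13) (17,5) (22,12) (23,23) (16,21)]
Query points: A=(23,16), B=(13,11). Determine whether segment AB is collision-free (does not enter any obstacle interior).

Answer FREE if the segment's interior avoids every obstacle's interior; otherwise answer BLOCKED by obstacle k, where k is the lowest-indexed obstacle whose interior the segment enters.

Obstacle 1 [(2,3) (7,0) (10,15) (11,23) (2,19)]:
  edge (2,3)–(7,0): clear
  edge (7,0)–(10,15): clear
  edge (10,15)–(11,23): clear
  edge (11,23)–(2,19): clear
  edge (2,19)–(2,3): clear
  midpoint (18,27/2) outside
  → clear
Obstacle 2 [(15,13) (17,5) (22,12) (23,23) (16,21)]:
  edge (15,13)–(17,5): crosses AB
  edge (17,5)–(22,12): clear
  edge (22,12)–(23,23): crosses AB
  edge (23,23)–(16,21): clear
  edge (16,21)–(15,13): clear
  → BLOCKED

BLOCKED by obstacle 2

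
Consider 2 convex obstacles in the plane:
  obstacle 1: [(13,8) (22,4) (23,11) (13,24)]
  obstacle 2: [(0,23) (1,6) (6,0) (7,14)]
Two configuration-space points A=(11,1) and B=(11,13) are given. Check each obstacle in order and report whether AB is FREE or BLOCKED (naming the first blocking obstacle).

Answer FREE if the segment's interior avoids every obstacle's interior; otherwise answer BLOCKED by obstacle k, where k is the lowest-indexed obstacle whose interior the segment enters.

Obstacle 1 [(13,8) (22,4) (23,11) (13,24)]:
  edge (13,8)–(22,4): clear
  edge (22,4)–(23,11): clear
  edge (23,11)–(13,24): clear
  edge (13,24)–(13,8): clear
  midpoint (11,7) outside
  → clear
Obstacle 2 [(0,23) (1,6) (6,0) (7,14)]:
  edge (0,23)–(1,6): clear
  edge (1,6)–(6,0): clear
  edge (6,0)–(7,14): clear
  edge (7,14)–(0,23): clear
  midpoint (11,7) outside
  → clear

FREE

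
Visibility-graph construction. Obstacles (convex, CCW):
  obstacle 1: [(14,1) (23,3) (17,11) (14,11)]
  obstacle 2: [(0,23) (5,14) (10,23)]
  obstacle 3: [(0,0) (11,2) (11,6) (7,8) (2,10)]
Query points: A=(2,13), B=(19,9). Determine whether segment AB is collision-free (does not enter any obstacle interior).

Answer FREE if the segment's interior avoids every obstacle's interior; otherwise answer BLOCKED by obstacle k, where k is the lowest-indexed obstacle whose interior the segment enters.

Obstacle 1 [(14,1) (23,3) (17,11) (14,11)]:
  edge (14,1)–(23,3): clear
  edge (23,3)–(17,11): crosses AB
  edge (17,11)–(14,11): clear
  edge (14,11)–(14,1): crosses AB
  → BLOCKED
Obstacle 2 [(0,23) (5,14) (10,23)]:
  edge (0,23)–(5,14): clear
  edge (5,14)–(10,23): clear
  edge (10,23)–(0,23): clear
  midpoint (21/2,11) outside
  → clear
Obstacle 3 [(0,0) (11,2) (11,6) (7,8) (2,10)]:
  edge (0,0)–(11,2): clear
  edge (11,2)–(11,6): clear
  edge (11,6)–(7,8): clear
  edge (7,8)–(2,10): clear
  edge (2,10)–(0,0): clear
  midpoint (21/2,11) outside
  → clear

BLOCKED by obstacle 1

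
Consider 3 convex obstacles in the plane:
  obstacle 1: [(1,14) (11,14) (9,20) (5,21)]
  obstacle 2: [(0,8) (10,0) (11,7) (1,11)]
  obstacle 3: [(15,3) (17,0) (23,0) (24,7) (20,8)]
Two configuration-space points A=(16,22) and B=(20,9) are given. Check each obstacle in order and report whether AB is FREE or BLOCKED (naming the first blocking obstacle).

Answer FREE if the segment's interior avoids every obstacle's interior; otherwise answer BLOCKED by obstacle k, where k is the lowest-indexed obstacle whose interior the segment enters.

Obstacle 1 [(1,14) (11,14) (9,20) (5,21)]:
  edge (1,14)–(11,14): clear
  edge (11,14)–(9,20): clear
  edge (9,20)–(5,21): clear
  edge (5,21)–(1,14): clear
  midpoint (18,31/2) outside
  → clear
Obstacle 2 [(0,8) (10,0) (11,7) (1,11)]:
  edge (0,8)–(10,0): clear
  edge (10,0)–(11,7): clear
  edge (11,7)–(1,11): clear
  edge (1,11)–(0,8): clear
  midpoint (18,31/2) outside
  → clear
Obstacle 3 [(15,3) (17,0) (23,0) (24,7) (20,8)]:
  edge (15,3)–(17,0): clear
  edge (17,0)–(23,0): clear
  edge (23,0)–(24,7): clear
  edge (24,7)–(20,8): clear
  edge (20,8)–(15,3): clear
  midpoint (18,31/2) outside
  → clear

FREE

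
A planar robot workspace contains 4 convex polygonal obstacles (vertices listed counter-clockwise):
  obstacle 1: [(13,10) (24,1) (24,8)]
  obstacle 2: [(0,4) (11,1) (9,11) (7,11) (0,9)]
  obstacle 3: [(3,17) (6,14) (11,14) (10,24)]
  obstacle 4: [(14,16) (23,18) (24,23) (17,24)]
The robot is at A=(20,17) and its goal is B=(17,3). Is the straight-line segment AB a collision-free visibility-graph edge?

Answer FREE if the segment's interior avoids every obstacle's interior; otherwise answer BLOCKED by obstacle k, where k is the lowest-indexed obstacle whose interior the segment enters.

BLOCKED by obstacle 1

Obstacle 1 [(13,10) (24,1) (24,8)]:
  edge (13,10)–(24,1): crosses AB
  edge (24,1)–(24,8): clear
  edge (24,8)–(13,10): crosses AB
  → BLOCKED
Obstacle 2 [(0,4) (11,1) (9,11) (7,11) (0,9)]:
  edge (0,4)–(11,1): clear
  edge (11,1)–(9,11): clear
  edge (9,11)–(7,11): clear
  edge (7,11)–(0,9): clear
  edge (0,9)–(0,4): clear
  midpoint (37/2,10) outside
  → clear
Obstacle 3 [(3,17) (6,14) (11,14) (10,24)]:
  edge (3,17)–(6,14): clear
  edge (6,14)–(11,14): clear
  edge (11,14)–(10,24): clear
  edge (10,24)–(3,17): clear
  midpoint (37/2,10) outside
  → clear
Obstacle 4 [(14,16) (23,18) (24,23) (17,24)]:
  edge (14,16)–(23,18): clear
  edge (23,18)–(24,23): clear
  edge (24,23)–(17,24): clear
  edge (17,24)–(14,16): clear
  midpoint (37/2,10) outside
  → clear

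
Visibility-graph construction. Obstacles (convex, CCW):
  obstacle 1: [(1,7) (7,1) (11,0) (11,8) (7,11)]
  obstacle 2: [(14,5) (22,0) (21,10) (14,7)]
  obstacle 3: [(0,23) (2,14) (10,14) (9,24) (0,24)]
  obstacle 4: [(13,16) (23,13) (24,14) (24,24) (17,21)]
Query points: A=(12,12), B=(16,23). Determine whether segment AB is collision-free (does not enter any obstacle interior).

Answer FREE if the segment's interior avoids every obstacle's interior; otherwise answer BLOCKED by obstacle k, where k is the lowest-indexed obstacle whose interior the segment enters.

BLOCKED by obstacle 4

Obstacle 1 [(1,7) (7,1) (11,0) (11,8) (7,11)]:
  edge (1,7)–(7,1): clear
  edge (7,1)–(11,0): clear
  edge (11,0)–(11,8): clear
  edge (11,8)–(7,11): clear
  edge (7,11)–(1,7): clear
  midpoint (14,35/2) outside
  → clear
Obstacle 2 [(14,5) (22,0) (21,10) (14,7)]:
  edge (14,5)–(22,0): clear
  edge (22,0)–(21,10): clear
  edge (21,10)–(14,7): clear
  edge (14,7)–(14,5): clear
  midpoint (14,35/2) outside
  → clear
Obstacle 3 [(0,23) (2,14) (10,14) (9,24) (0,24)]:
  edge (0,23)–(2,14): clear
  edge (2,14)–(10,14): clear
  edge (10,14)–(9,24): clear
  edge (9,24)–(0,24): clear
  edge (0,24)–(0,23): clear
  midpoint (14,35/2) outside
  → clear
Obstacle 4 [(13,16) (23,13) (24,14) (24,24) (17,21)]:
  edge (13,16)–(23,13): crosses AB
  edge (23,13)–(24,14): clear
  edge (24,14)–(24,24): clear
  edge (24,24)–(17,21): clear
  edge (17,21)–(13,16): crosses AB
  → BLOCKED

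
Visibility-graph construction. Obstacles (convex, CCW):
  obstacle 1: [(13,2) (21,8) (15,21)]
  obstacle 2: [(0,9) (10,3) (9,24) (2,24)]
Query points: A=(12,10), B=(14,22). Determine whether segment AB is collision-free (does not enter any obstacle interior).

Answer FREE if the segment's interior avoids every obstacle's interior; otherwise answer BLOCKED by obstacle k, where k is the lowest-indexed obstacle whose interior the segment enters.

FREE

Obstacle 1 [(13,2) (21,8) (15,21)]:
  edge (13,2)–(21,8): clear
  edge (21,8)–(15,21): clear
  edge (15,21)–(13,2): clear
  midpoint (13,16) outside
  → clear
Obstacle 2 [(0,9) (10,3) (9,24) (2,24)]:
  edge (0,9)–(10,3): clear
  edge (10,3)–(9,24): clear
  edge (9,24)–(2,24): clear
  edge (2,24)–(0,9): clear
  midpoint (13,16) outside
  → clear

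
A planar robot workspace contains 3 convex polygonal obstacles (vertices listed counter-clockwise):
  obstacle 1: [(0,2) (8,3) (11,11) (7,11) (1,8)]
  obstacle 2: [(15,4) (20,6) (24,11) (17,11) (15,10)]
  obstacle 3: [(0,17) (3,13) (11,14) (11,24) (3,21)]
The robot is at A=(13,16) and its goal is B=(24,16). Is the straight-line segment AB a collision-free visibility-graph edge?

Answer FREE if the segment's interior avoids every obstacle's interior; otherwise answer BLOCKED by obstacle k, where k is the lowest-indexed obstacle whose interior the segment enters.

Obstacle 1 [(0,2) (8,3) (11,11) (7,11) (1,8)]:
  edge (0,2)–(8,3): clear
  edge (8,3)–(11,11): clear
  edge (11,11)–(7,11): clear
  edge (7,11)–(1,8): clear
  edge (1,8)–(0,2): clear
  midpoint (37/2,16) outside
  → clear
Obstacle 2 [(15,4) (20,6) (24,11) (17,11) (15,10)]:
  edge (15,4)–(20,6): clear
  edge (20,6)–(24,11): clear
  edge (24,11)–(17,11): clear
  edge (17,11)–(15,10): clear
  edge (15,10)–(15,4): clear
  midpoint (37/2,16) outside
  → clear
Obstacle 3 [(0,17) (3,13) (11,14) (11,24) (3,21)]:
  edge (0,17)–(3,13): clear
  edge (3,13)–(11,14): clear
  edge (11,14)–(11,24): clear
  edge (11,24)–(3,21): clear
  edge (3,21)–(0,17): clear
  midpoint (37/2,16) outside
  → clear

FREE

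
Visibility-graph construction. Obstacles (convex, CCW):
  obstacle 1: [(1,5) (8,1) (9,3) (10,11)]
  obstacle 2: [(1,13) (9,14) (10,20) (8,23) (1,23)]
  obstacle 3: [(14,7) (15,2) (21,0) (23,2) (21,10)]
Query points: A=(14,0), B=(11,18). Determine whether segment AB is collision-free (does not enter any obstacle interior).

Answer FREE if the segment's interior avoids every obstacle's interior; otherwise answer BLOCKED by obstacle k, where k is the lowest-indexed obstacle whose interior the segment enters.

FREE

Obstacle 1 [(1,5) (8,1) (9,3) (10,11)]:
  edge (1,5)–(8,1): clear
  edge (8,1)–(9,3): clear
  edge (9,3)–(10,11): clear
  edge (10,11)–(1,5): clear
  midpoint (25/2,9) outside
  → clear
Obstacle 2 [(1,13) (9,14) (10,20) (8,23) (1,23)]:
  edge (1,13)–(9,14): clear
  edge (9,14)–(10,20): clear
  edge (10,20)–(8,23): clear
  edge (8,23)–(1,23): clear
  edge (1,23)–(1,13): clear
  midpoint (25/2,9) outside
  → clear
Obstacle 3 [(14,7) (15,2) (21,0) (23,2) (21,10)]:
  edge (14,7)–(15,2): clear
  edge (15,2)–(21,0): clear
  edge (21,0)–(23,2): clear
  edge (23,2)–(21,10): clear
  edge (21,10)–(14,7): clear
  midpoint (25/2,9) outside
  → clear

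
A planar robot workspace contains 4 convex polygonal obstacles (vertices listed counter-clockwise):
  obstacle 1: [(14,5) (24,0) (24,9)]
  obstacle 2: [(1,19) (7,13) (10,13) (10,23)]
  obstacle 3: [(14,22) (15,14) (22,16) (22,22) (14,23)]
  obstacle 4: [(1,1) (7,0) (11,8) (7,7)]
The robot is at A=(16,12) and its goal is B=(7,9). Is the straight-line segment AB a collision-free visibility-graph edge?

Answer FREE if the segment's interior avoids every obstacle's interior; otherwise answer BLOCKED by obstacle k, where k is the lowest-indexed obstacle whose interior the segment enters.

Obstacle 1 [(14,5) (24,0) (24,9)]:
  edge (14,5)–(24,0): clear
  edge (24,0)–(24,9): clear
  edge (24,9)–(14,5): clear
  midpoint (23/2,21/2) outside
  → clear
Obstacle 2 [(1,19) (7,13) (10,13) (10,23)]:
  edge (1,19)–(7,13): clear
  edge (7,13)–(10,13): clear
  edge (10,13)–(10,23): clear
  edge (10,23)–(1,19): clear
  midpoint (23/2,21/2) outside
  → clear
Obstacle 3 [(14,22) (15,14) (22,16) (22,22) (14,23)]:
  edge (14,22)–(15,14): clear
  edge (15,14)–(22,16): clear
  edge (22,16)–(22,22): clear
  edge (22,22)–(14,23): clear
  edge (14,23)–(14,22): clear
  midpoint (23/2,21/2) outside
  → clear
Obstacle 4 [(1,1) (7,0) (11,8) (7,7)]:
  edge (1,1)–(7,0): clear
  edge (7,0)–(11,8): clear
  edge (11,8)–(7,7): clear
  edge (7,7)–(1,1): clear
  midpoint (23/2,21/2) outside
  → clear

FREE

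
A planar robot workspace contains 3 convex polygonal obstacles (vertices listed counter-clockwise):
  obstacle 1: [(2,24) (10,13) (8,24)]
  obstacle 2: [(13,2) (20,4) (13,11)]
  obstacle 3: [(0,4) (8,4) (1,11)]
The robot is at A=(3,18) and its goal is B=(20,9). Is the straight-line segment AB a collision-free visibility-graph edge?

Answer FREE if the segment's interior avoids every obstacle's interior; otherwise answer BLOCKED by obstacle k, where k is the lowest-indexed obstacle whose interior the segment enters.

BLOCKED by obstacle 1

Obstacle 1 [(2,24) (10,13) (8,24)]:
  edge (2,24)–(10,13): crosses AB
  edge (10,13)–(8,24): crosses AB
  edge (8,24)–(2,24): clear
  → BLOCKED
Obstacle 2 [(13,2) (20,4) (13,11)]:
  edge (13,2)–(20,4): clear
  edge (20,4)–(13,11): clear
  edge (13,11)–(13,2): clear
  midpoint (23/2,27/2) outside
  → clear
Obstacle 3 [(0,4) (8,4) (1,11)]:
  edge (0,4)–(8,4): clear
  edge (8,4)–(1,11): clear
  edge (1,11)–(0,4): clear
  midpoint (23/2,27/2) outside
  → clear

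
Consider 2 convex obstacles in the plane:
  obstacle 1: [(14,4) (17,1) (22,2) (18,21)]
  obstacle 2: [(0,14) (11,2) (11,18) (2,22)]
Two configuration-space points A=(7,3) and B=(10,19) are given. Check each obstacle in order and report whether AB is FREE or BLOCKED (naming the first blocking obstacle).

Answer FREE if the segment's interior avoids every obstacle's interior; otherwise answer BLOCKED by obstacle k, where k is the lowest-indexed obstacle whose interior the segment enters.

BLOCKED by obstacle 2

Obstacle 1 [(14,4) (17,1) (22,2) (18,21)]:
  edge (14,4)–(17,1): clear
  edge (17,1)–(22,2): clear
  edge (22,2)–(18,21): clear
  edge (18,21)–(14,4): clear
  midpoint (17/2,11) outside
  → clear
Obstacle 2 [(0,14) (11,2) (11,18) (2,22)]:
  edge (0,14)–(11,2): crosses AB
  edge (11,2)–(11,18): clear
  edge (11,18)–(2,22): crosses AB
  edge (2,22)–(0,14): clear
  → BLOCKED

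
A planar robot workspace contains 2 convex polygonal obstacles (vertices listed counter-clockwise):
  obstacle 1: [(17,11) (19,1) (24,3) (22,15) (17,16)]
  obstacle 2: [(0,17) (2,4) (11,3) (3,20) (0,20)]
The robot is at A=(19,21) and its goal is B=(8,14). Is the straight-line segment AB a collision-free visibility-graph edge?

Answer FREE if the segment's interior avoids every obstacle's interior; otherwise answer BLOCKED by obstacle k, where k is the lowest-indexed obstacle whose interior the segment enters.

Obstacle 1 [(17,11) (19,1) (24,3) (22,15) (17,16)]:
  edge (17,11)–(19,1): clear
  edge (19,1)–(24,3): clear
  edge (24,3)–(22,15): clear
  edge (22,15)–(17,16): clear
  edge (17,16)–(17,11): clear
  midpoint (27/2,35/2) outside
  → clear
Obstacle 2 [(0,17) (2,4) (11,3) (3,20) (0,20)]:
  edge (0,17)–(2,4): clear
  edge (2,4)–(11,3): clear
  edge (11,3)–(3,20): clear
  edge (3,20)–(0,20): clear
  edge (0,20)–(0,17): clear
  midpoint (27/2,35/2) outside
  → clear

FREE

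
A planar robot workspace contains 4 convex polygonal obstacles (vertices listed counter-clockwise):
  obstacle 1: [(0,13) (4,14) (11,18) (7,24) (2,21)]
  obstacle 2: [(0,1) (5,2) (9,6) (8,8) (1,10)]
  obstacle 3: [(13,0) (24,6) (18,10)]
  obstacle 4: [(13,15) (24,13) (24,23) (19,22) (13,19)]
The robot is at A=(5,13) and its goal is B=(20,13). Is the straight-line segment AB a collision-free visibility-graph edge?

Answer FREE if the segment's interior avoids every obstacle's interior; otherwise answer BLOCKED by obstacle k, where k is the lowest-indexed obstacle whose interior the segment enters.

Obstacle 1 [(0,13) (4,14) (11,18) (7,24) (2,21)]:
  edge (0,13)–(4,14): clear
  edge (4,14)–(11,18): clear
  edge (11,18)–(7,24): clear
  edge (7,24)–(2,21): clear
  edge (2,21)–(0,13): clear
  midpoint (25/2,13) outside
  → clear
Obstacle 2 [(0,1) (5,2) (9,6) (8,8) (1,10)]:
  edge (0,1)–(5,2): clear
  edge (5,2)–(9,6): clear
  edge (9,6)–(8,8): clear
  edge (8,8)–(1,10): clear
  edge (1,10)–(0,1): clear
  midpoint (25/2,13) outside
  → clear
Obstacle 3 [(13,0) (24,6) (18,10)]:
  edge (13,0)–(24,6): clear
  edge (24,6)–(18,10): clear
  edge (18,10)–(13,0): clear
  midpoint (25/2,13) outside
  → clear
Obstacle 4 [(13,15) (24,13) (24,23) (19,22) (13,19)]:
  edge (13,15)–(24,13): clear
  edge (24,13)–(24,23): clear
  edge (24,23)–(19,22): clear
  edge (19,22)–(13,19): clear
  edge (13,19)–(13,15): clear
  midpoint (25/2,13) outside
  → clear

FREE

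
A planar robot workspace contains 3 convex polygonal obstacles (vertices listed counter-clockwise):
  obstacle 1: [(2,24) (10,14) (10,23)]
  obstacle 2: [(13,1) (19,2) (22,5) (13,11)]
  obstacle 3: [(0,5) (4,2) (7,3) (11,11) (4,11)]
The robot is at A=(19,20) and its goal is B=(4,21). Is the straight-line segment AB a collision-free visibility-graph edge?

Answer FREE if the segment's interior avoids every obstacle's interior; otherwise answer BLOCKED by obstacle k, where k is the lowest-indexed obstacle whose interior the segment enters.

BLOCKED by obstacle 1

Obstacle 1 [(2,24) (10,14) (10,23)]:
  edge (2,24)–(10,14): crosses AB
  edge (10,14)–(10,23): crosses AB
  edge (10,23)–(2,24): clear
  → BLOCKED
Obstacle 2 [(13,1) (19,2) (22,5) (13,11)]:
  edge (13,1)–(19,2): clear
  edge (19,2)–(22,5): clear
  edge (22,5)–(13,11): clear
  edge (13,11)–(13,1): clear
  midpoint (23/2,41/2) outside
  → clear
Obstacle 3 [(0,5) (4,2) (7,3) (11,11) (4,11)]:
  edge (0,5)–(4,2): clear
  edge (4,2)–(7,3): clear
  edge (7,3)–(11,11): clear
  edge (11,11)–(4,11): clear
  edge (4,11)–(0,5): clear
  midpoint (23/2,41/2) outside
  → clear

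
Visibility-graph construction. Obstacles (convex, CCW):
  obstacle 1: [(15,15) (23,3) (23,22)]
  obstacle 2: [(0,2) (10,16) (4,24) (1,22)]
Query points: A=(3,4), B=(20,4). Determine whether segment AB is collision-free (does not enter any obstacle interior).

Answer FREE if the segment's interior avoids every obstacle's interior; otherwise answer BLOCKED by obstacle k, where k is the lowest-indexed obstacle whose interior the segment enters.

Obstacle 1 [(15,15) (23,3) (23,22)]:
  edge (15,15)–(23,3): clear
  edge (23,3)–(23,22): clear
  edge (23,22)–(15,15): clear
  midpoint (23/2,4) outside
  → clear
Obstacle 2 [(0,2) (10,16) (4,24) (1,22)]:
  edge (0,2)–(10,16): clear
  edge (10,16)–(4,24): clear
  edge (4,24)–(1,22): clear
  edge (1,22)–(0,2): clear
  midpoint (23/2,4) outside
  → clear

FREE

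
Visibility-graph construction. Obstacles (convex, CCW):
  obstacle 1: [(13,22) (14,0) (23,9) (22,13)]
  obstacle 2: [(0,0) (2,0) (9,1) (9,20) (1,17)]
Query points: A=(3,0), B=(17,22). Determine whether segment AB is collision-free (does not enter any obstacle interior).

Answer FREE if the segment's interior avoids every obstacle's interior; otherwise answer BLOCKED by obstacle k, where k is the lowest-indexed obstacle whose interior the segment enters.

BLOCKED by obstacle 1

Obstacle 1 [(13,22) (14,0) (23,9) (22,13)]:
  edge (13,22)–(14,0): crosses AB
  edge (14,0)–(23,9): clear
  edge (23,9)–(22,13): clear
  edge (22,13)–(13,22): crosses AB
  → BLOCKED
Obstacle 2 [(0,0) (2,0) (9,1) (9,20) (1,17)]:
  edge (0,0)–(2,0): clear
  edge (2,0)–(9,1): crosses AB
  edge (9,1)–(9,20): crosses AB
  edge (9,20)–(1,17): clear
  edge (1,17)–(0,0): clear
  → BLOCKED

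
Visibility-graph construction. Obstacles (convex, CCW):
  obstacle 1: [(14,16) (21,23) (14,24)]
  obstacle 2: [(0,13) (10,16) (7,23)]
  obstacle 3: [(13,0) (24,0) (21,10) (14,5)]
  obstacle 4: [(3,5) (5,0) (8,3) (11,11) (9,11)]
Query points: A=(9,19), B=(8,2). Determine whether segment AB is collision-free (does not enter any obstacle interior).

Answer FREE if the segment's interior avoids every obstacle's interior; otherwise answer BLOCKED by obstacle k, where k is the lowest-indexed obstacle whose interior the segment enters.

BLOCKED by obstacle 2

Obstacle 1 [(14,16) (21,23) (14,24)]:
  edge (14,16)–(21,23): clear
  edge (21,23)–(14,24): clear
  edge (14,24)–(14,16): clear
  midpoint (17/2,21/2) outside
  → clear
Obstacle 2 [(0,13) (10,16) (7,23)]:
  edge (0,13)–(10,16): crosses AB
  edge (10,16)–(7,23): crosses AB
  edge (7,23)–(0,13): clear
  → BLOCKED
Obstacle 3 [(13,0) (24,0) (21,10) (14,5)]:
  edge (13,0)–(24,0): clear
  edge (24,0)–(21,10): clear
  edge (21,10)–(14,5): clear
  edge (14,5)–(13,0): clear
  midpoint (17/2,21/2) outside
  → clear
Obstacle 4 [(3,5) (5,0) (8,3) (11,11) (9,11)]:
  edge (3,5)–(5,0): clear
  edge (5,0)–(8,3): clear
  edge (8,3)–(11,11): crosses AB
  edge (11,11)–(9,11): clear
  edge (9,11)–(3,5): crosses AB
  → BLOCKED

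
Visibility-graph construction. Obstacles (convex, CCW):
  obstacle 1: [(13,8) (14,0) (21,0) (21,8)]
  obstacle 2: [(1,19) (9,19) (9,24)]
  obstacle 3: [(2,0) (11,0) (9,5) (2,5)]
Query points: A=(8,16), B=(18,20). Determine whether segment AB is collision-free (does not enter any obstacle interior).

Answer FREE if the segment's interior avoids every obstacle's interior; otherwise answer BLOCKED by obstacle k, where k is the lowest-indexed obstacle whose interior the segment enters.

FREE

Obstacle 1 [(13,8) (14,0) (21,0) (21,8)]:
  edge (13,8)–(14,0): clear
  edge (14,0)–(21,0): clear
  edge (21,0)–(21,8): clear
  edge (21,8)–(13,8): clear
  midpoint (13,18) outside
  → clear
Obstacle 2 [(1,19) (9,19) (9,24)]:
  edge (1,19)–(9,19): clear
  edge (9,19)–(9,24): clear
  edge (9,24)–(1,19): clear
  midpoint (13,18) outside
  → clear
Obstacle 3 [(2,0) (11,0) (9,5) (2,5)]:
  edge (2,0)–(11,0): clear
  edge (11,0)–(9,5): clear
  edge (9,5)–(2,5): clear
  edge (2,5)–(2,0): clear
  midpoint (13,18) outside
  → clear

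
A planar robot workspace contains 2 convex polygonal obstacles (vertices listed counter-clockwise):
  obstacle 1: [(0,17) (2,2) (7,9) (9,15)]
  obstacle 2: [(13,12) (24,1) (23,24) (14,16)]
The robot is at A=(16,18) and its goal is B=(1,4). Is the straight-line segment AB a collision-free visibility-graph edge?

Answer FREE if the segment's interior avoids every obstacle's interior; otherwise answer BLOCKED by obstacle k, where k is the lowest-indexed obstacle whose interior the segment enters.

Obstacle 1 [(0,17) (2,2) (7,9) (9,15)]:
  edge (0,17)–(2,2): crosses AB
  edge (2,2)–(7,9): clear
  edge (7,9)–(9,15): crosses AB
  edge (9,15)–(0,17): clear
  → BLOCKED
Obstacle 2 [(13,12) (24,1) (23,24) (14,16)]:
  edge (13,12)–(24,1): clear
  edge (24,1)–(23,24): clear
  edge (23,24)–(14,16): clear
  edge (14,16)–(13,12): clear
  midpoint (17/2,11) outside
  → clear

BLOCKED by obstacle 1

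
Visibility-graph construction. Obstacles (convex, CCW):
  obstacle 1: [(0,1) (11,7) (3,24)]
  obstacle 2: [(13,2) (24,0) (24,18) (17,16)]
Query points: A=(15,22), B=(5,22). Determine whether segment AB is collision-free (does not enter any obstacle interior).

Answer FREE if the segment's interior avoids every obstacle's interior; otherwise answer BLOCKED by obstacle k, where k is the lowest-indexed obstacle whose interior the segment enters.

Obstacle 1 [(0,1) (11,7) (3,24)]:
  edge (0,1)–(11,7): clear
  edge (11,7)–(3,24): clear
  edge (3,24)–(0,1): clear
  midpoint (10,22) outside
  → clear
Obstacle 2 [(13,2) (24,0) (24,18) (17,16)]:
  edge (13,2)–(24,0): clear
  edge (24,0)–(24,18): clear
  edge (24,18)–(17,16): clear
  edge (17,16)–(13,2): clear
  midpoint (10,22) outside
  → clear

FREE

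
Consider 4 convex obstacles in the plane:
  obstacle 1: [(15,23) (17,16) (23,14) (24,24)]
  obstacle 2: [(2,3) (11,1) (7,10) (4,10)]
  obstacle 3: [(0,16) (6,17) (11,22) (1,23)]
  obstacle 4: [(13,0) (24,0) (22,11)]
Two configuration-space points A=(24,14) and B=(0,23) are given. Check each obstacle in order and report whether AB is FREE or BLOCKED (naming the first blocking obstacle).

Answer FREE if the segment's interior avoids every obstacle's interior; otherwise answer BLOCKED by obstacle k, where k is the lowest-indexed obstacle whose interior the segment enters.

Obstacle 1 [(15,23) (17,16) (23,14) (24,24)]:
  edge (15,23)–(17,16): crosses AB
  edge (17,16)–(23,14): clear
  edge (23,14)–(24,24): crosses AB
  edge (24,24)–(15,23): clear
  → BLOCKED
Obstacle 2 [(2,3) (11,1) (7,10) (4,10)]:
  edge (2,3)–(11,1): clear
  edge (11,1)–(7,10): clear
  edge (7,10)–(4,10): clear
  edge (4,10)–(2,3): clear
  midpoint (12,37/2) outside
  → clear
Obstacle 3 [(0,16) (6,17) (11,22) (1,23)]:
  edge (0,16)–(6,17): clear
  edge (6,17)–(11,22): crosses AB
  edge (11,22)–(1,23): clear
  edge (1,23)–(0,16): crosses AB
  → BLOCKED
Obstacle 4 [(13,0) (24,0) (22,11)]:
  edge (13,0)–(24,0): clear
  edge (24,0)–(22,11): clear
  edge (22,11)–(13,0): clear
  midpoint (12,37/2) outside
  → clear

BLOCKED by obstacle 1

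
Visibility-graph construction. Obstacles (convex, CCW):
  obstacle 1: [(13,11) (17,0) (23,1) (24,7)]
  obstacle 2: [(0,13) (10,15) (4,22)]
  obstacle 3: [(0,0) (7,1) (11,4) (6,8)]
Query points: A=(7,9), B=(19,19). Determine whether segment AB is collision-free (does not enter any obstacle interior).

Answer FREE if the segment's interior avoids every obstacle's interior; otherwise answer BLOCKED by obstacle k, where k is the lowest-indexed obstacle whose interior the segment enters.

FREE

Obstacle 1 [(13,11) (17,0) (23,1) (24,7)]:
  edge (13,11)–(17,0): clear
  edge (17,0)–(23,1): clear
  edge (23,1)–(24,7): clear
  edge (24,7)–(13,11): clear
  midpoint (13,14) outside
  → clear
Obstacle 2 [(0,13) (10,15) (4,22)]:
  edge (0,13)–(10,15): clear
  edge (10,15)–(4,22): clear
  edge (4,22)–(0,13): clear
  midpoint (13,14) outside
  → clear
Obstacle 3 [(0,0) (7,1) (11,4) (6,8)]:
  edge (0,0)–(7,1): clear
  edge (7,1)–(11,4): clear
  edge (11,4)–(6,8): clear
  edge (6,8)–(0,0): clear
  midpoint (13,14) outside
  → clear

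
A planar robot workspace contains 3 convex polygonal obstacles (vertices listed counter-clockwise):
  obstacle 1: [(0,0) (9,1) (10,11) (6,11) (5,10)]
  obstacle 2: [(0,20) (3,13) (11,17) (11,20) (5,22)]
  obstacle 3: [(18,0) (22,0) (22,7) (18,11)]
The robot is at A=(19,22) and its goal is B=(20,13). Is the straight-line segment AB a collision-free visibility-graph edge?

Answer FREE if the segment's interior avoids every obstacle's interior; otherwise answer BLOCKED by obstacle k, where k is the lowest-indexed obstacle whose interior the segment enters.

FREE

Obstacle 1 [(0,0) (9,1) (10,11) (6,11) (5,10)]:
  edge (0,0)–(9,1): clear
  edge (9,1)–(10,11): clear
  edge (10,11)–(6,11): clear
  edge (6,11)–(5,10): clear
  edge (5,10)–(0,0): clear
  midpoint (39/2,35/2) outside
  → clear
Obstacle 2 [(0,20) (3,13) (11,17) (11,20) (5,22)]:
  edge (0,20)–(3,13): clear
  edge (3,13)–(11,17): clear
  edge (11,17)–(11,20): clear
  edge (11,20)–(5,22): clear
  edge (5,22)–(0,20): clear
  midpoint (39/2,35/2) outside
  → clear
Obstacle 3 [(18,0) (22,0) (22,7) (18,11)]:
  edge (18,0)–(22,0): clear
  edge (22,0)–(22,7): clear
  edge (22,7)–(18,11): clear
  edge (18,11)–(18,0): clear
  midpoint (39/2,35/2) outside
  → clear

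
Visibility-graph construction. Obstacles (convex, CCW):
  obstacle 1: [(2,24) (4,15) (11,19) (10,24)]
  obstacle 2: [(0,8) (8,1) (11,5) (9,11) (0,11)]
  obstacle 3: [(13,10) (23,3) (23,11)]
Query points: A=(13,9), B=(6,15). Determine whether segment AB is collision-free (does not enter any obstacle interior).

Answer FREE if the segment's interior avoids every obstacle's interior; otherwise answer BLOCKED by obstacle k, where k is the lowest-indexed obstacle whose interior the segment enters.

FREE

Obstacle 1 [(2,24) (4,15) (11,19) (10,24)]:
  edge (2,24)–(4,15): clear
  edge (4,15)–(11,19): clear
  edge (11,19)–(10,24): clear
  edge (10,24)–(2,24): clear
  midpoint (19/2,12) outside
  → clear
Obstacle 2 [(0,8) (8,1) (11,5) (9,11) (0,11)]:
  edge (0,8)–(8,1): clear
  edge (8,1)–(11,5): clear
  edge (11,5)–(9,11): clear
  edge (9,11)–(0,11): clear
  edge (0,11)–(0,8): clear
  midpoint (19/2,12) outside
  → clear
Obstacle 3 [(13,10) (23,3) (23,11)]:
  edge (13,10)–(23,3): clear
  edge (23,3)–(23,11): clear
  edge (23,11)–(13,10): clear
  midpoint (19/2,12) outside
  → clear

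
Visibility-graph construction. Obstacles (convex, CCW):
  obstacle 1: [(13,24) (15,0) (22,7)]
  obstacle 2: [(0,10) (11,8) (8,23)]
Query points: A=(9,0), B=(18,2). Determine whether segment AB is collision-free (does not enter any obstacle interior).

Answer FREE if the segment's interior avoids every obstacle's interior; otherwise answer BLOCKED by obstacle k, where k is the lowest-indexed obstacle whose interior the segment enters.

Obstacle 1 [(13,24) (15,0) (22,7)]:
  edge (13,24)–(15,0): crosses AB
  edge (15,0)–(22,7): crosses AB
  edge (22,7)–(13,24): clear
  → BLOCKED
Obstacle 2 [(0,10) (11,8) (8,23)]:
  edge (0,10)–(11,8): clear
  edge (11,8)–(8,23): clear
  edge (8,23)–(0,10): clear
  midpoint (27/2,1) outside
  → clear

BLOCKED by obstacle 1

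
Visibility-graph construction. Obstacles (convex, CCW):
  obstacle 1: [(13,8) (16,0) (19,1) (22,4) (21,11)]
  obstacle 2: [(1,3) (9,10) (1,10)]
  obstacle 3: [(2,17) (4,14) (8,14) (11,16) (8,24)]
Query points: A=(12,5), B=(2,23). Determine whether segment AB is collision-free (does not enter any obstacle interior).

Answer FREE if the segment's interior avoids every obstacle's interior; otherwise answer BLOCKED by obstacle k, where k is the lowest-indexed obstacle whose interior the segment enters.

BLOCKED by obstacle 3

Obstacle 1 [(13,8) (16,0) (19,1) (22,4) (21,11)]:
  edge (13,8)–(16,0): clear
  edge (16,0)–(19,1): clear
  edge (19,1)–(22,4): clear
  edge (22,4)–(21,11): clear
  edge (21,11)–(13,8): clear
  midpoint (7,14) outside
  → clear
Obstacle 2 [(1,3) (9,10) (1,10)]:
  edge (1,3)–(9,10): clear
  edge (9,10)–(1,10): clear
  edge (1,10)–(1,3): clear
  midpoint (7,14) outside
  → clear
Obstacle 3 [(2,17) (4,14) (8,14) (11,16) (8,24)]:
  edge (2,17)–(4,14): clear
  edge (4,14)–(8,14): crosses AB
  edge (8,14)–(11,16): clear
  edge (11,16)–(8,24): clear
  edge (8,24)–(2,17): crosses AB
  → BLOCKED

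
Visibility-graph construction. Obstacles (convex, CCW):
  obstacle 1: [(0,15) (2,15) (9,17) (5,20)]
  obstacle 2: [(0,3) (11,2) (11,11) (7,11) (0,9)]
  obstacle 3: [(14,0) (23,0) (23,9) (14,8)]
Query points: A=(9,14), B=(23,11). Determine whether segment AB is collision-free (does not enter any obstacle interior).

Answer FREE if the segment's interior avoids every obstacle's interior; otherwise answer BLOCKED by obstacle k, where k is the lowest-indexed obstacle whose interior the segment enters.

FREE

Obstacle 1 [(0,15) (2,15) (9,17) (5,20)]:
  edge (0,15)–(2,15): clear
  edge (2,15)–(9,17): clear
  edge (9,17)–(5,20): clear
  edge (5,20)–(0,15): clear
  midpoint (16,25/2) outside
  → clear
Obstacle 2 [(0,3) (11,2) (11,11) (7,11) (0,9)]:
  edge (0,3)–(11,2): clear
  edge (11,2)–(11,11): clear
  edge (11,11)–(7,11): clear
  edge (7,11)–(0,9): clear
  edge (0,9)–(0,3): clear
  midpoint (16,25/2) outside
  → clear
Obstacle 3 [(14,0) (23,0) (23,9) (14,8)]:
  edge (14,0)–(23,0): clear
  edge (23,0)–(23,9): clear
  edge (23,9)–(14,8): clear
  edge (14,8)–(14,0): clear
  midpoint (16,25/2) outside
  → clear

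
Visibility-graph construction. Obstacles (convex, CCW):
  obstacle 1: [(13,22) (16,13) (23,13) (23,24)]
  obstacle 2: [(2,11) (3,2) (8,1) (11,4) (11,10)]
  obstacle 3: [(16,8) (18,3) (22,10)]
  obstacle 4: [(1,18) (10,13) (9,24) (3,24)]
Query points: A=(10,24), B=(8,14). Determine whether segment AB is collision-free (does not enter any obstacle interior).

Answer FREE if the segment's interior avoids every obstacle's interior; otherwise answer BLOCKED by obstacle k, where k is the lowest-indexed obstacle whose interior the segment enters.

Obstacle 1 [(13,22) (16,13) (23,13) (23,24)]:
  edge (13,22)–(16,13): clear
  edge (16,13)–(23,13): clear
  edge (23,13)–(23,24): clear
  edge (23,24)–(13,22): clear
  midpoint (9,19) outside
  → clear
Obstacle 2 [(2,11) (3,2) (8,1) (11,4) (11,10)]:
  edge (2,11)–(3,2): clear
  edge (3,2)–(8,1): clear
  edge (8,1)–(11,4): clear
  edge (11,4)–(11,10): clear
  edge (11,10)–(2,11): clear
  midpoint (9,19) outside
  → clear
Obstacle 3 [(16,8) (18,3) (22,10)]:
  edge (16,8)–(18,3): clear
  edge (18,3)–(22,10): clear
  edge (22,10)–(16,8): clear
  midpoint (9,19) outside
  → clear
Obstacle 4 [(1,18) (10,13) (9,24) (3,24)]:
  edge (1,18)–(10,13): crosses AB
  edge (10,13)–(9,24): crosses AB
  edge (9,24)–(3,24): clear
  edge (3,24)–(1,18): clear
  → BLOCKED

BLOCKED by obstacle 4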